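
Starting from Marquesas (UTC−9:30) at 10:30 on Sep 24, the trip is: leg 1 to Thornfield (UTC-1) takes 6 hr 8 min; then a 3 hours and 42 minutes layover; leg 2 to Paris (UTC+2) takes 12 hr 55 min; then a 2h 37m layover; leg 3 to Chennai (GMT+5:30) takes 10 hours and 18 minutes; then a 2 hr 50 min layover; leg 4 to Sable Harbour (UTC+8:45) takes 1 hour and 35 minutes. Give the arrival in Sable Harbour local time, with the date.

20:50 on Sep 26

Convert departure to UTC: 10:30 + 9:30 = 20:00 UTC on Sep 24.
Add 6 hours and 8 minutes leg 1 → 02:08 UTC (Sep 25).
Add 3 hours 42 minutes layover in Thornfield → 05:50 UTC.
Add 12 hours 55 minutes leg 2 → 18:45 UTC.
Add 2 hours and 37 minutes layover in Paris → 21:22 UTC.
Add 10 hours and 18 minutes leg 3 → 07:40 UTC (Sep 26).
Add 2 hours 50 minutes layover in Chennai → 10:30 UTC.
Add 1 hour 35 minutes leg 4 → 12:05 UTC.
Sable Harbour is UTC+8:45, so local arrival = 12:05 + 8:45 = 20:50 on Sep 26.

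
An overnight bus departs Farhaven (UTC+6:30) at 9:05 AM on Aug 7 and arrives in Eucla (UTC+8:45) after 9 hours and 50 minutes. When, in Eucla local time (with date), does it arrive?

9:10 PM on Aug 7

Convert departure to UTC: 9:05 AM − 6:30 = 2:35 AM UTC on Aug 7.
Add 9 hours 50 minutes travel time → 12:25 PM UTC.
Eucla is UTC+8:45, so local arrival = 12:25 PM + 8:45 = 9:10 PM on Aug 7.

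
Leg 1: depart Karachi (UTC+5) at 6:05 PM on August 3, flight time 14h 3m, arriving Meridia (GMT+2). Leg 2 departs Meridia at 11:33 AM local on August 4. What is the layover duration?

Convert departure to UTC: 6:05 PM − 5:00 = 1:05 PM UTC on Aug 3.
Add 14 hours 3 minutes flight time → 3:08 AM UTC (Aug 4).
Meridia is UTC+2:00, so local arrival = 3:08 AM + 2:00 = 5:08 AM on Aug 4.
Layover = 11:33 AM − 5:08 AM = 6 hours 25 minutes.

6 hours 25 minutes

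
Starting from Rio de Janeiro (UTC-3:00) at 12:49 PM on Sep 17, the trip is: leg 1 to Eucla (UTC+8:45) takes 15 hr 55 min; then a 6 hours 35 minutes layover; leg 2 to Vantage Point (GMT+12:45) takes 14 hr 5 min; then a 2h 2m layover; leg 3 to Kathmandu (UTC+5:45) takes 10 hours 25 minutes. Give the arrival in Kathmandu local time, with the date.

10:36 PM on September 19

Convert departure to UTC: 12:49 PM + 3:00 = 3:49 PM UTC on Sep 17.
Add 15 hours and 55 minutes leg 1 → 7:44 AM UTC (Sep 18).
Add 6 hours and 35 minutes layover in Eucla → 2:19 PM UTC.
Add 14 hours 5 minutes leg 2 → 4:24 AM UTC (Sep 19).
Add 2 hours 2 minutes layover in Vantage Point → 6:26 AM UTC.
Add 10 hours 25 minutes leg 3 → 4:51 PM UTC.
Kathmandu is UTC+5:45, so local arrival = 4:51 PM + 5:45 = 10:36 PM on Sep 19.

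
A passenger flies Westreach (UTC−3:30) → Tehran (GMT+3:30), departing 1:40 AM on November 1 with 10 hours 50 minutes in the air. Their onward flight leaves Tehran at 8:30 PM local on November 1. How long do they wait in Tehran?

Convert departure to UTC: 1:40 AM + 3:30 = 5:10 AM UTC on Nov 1.
Add 10 hours 50 minutes flight time → 4:00 PM UTC.
Tehran is UTC+3:30, so local arrival = 4:00 PM + 3:30 = 7:30 PM on Nov 1.
Layover = 8:30 PM − 7:30 PM = 1 hour.

1 hour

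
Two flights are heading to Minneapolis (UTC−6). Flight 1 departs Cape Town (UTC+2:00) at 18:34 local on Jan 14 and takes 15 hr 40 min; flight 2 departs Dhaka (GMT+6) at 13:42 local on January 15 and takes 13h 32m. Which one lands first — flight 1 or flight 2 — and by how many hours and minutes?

the first, by 13 hours

Flight 1 in UTC: 18:34 − 2:00 = 16:34 on Jan 14.
+15 hours and 40 minutes → arrive 08:14 UTC on Jan 15.
Flight 2 in UTC: 13:42 − 6:00 = 07:42 on Jan 15.
+13 hours 32 minutes → arrive 21:14 UTC on Jan 15.
Flight 1 lands earlier by 13 hours.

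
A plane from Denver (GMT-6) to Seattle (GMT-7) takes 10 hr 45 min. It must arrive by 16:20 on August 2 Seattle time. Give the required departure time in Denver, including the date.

06:35 on August 2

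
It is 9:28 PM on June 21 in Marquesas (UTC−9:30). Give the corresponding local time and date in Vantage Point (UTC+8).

2:58 PM on Jun 22

Vantage Point is 17:30 ahead of Marquesas.
Shift by the zone difference: 9:28 PM + 17:30 = 2:58 PM on Jun 22 in Vantage Point.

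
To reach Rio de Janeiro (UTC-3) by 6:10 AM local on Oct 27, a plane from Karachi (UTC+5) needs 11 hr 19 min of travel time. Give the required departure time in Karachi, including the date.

2:51 AM on Oct 27

Target arrival in UTC: 6:10 AM + 3:00 = 9:10 AM on Oct 27.
Subtract 11 hours 19 minutes → departure 9:51 PM UTC on Oct 26.
Karachi is UTC+5:00: 9:51 PM + 5:00 = 2:51 AM on Oct 27.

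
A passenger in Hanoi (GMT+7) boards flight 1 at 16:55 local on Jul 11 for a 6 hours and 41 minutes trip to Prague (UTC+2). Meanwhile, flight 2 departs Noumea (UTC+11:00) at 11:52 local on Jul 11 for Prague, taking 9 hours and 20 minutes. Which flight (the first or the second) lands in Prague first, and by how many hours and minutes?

the second, by 6 hours 24 minutes

Flight 1 in UTC: 16:55 − 7:00 = 09:55 on Jul 11.
+6 hours 41 minutes → arrive 16:36 UTC on Jul 11.
Flight 2 in UTC: 11:52 − 11:00 = 00:52 on Jul 11.
+9 hours and 20 minutes → arrive 10:12 UTC on Jul 11.
Flight 2 lands earlier by 6 hours 24 minutes.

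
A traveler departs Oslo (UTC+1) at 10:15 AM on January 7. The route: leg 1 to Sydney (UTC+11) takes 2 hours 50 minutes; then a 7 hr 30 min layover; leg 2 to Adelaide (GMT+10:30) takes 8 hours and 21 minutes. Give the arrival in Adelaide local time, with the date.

2:26 PM on January 8

Convert departure to UTC: 10:15 AM − 1:00 = 9:15 AM UTC on Jan 7.
Add 2 hours 50 minutes leg 1 → 12:05 PM UTC.
Add 7 hours 30 minutes layover in Sydney → 7:35 PM UTC.
Add 8 hours and 21 minutes leg 2 → 3:56 AM UTC (Jan 8).
Adelaide is UTC+10:30, so local arrival = 3:56 AM + 10:30 = 2:26 PM on Jan 8.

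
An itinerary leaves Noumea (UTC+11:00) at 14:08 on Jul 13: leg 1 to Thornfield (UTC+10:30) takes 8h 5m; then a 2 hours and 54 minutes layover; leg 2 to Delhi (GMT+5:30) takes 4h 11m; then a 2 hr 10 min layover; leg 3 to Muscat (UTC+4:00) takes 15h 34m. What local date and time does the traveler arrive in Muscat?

16:02 on July 14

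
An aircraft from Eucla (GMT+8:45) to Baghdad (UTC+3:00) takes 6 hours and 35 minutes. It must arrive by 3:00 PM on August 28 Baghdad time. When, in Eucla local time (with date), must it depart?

2:10 PM on August 28

Target arrival in UTC: 3:00 PM − 3:00 = 12:00 PM on Aug 28.
Subtract 6 hours 35 minutes → departure 5:25 AM UTC on Aug 28.
Eucla is UTC+8:45: 5:25 AM + 8:45 = 2:10 PM on Aug 28.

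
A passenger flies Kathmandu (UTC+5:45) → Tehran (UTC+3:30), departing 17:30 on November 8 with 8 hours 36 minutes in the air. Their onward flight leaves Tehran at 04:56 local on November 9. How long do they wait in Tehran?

Convert departure to UTC: 17:30 − 5:45 = 11:45 UTC on Nov 8.
Add 8 hours and 36 minutes flight time → 20:21 UTC.
Tehran is UTC+3:30, so local arrival = 20:21 + 3:30 = 23:51 on Nov 8.
Layover = 04:56 − 23:51 (+1 day) = 5 hours 5 minutes.

5 hours 5 minutes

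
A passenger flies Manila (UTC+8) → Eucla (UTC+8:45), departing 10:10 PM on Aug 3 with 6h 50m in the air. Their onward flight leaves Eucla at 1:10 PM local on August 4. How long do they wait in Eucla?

Convert departure to UTC: 10:10 PM − 8:00 = 2:10 PM UTC on Aug 3.
Add 6 hours 50 minutes flight time → 9:00 PM UTC.
Eucla is UTC+8:45, so local arrival = 9:00 PM + 8:45 = 5:45 AM on Aug 4.
Layover = 1:10 PM − 5:45 AM = 7 hours 25 minutes.

7 hours 25 minutes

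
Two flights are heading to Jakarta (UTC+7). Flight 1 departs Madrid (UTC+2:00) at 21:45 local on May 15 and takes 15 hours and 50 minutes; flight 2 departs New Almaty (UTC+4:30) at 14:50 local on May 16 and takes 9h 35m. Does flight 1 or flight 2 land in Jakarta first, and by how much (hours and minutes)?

the first, by 8 hours 20 minutes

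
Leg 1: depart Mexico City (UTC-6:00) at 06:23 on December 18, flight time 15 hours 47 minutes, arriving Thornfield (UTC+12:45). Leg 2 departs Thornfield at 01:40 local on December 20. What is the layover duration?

8 hours 45 minutes

Convert departure to UTC: 06:23 + 6:00 = 12:23 UTC on Dec 18.
Add 15 hours 47 minutes flight time → 04:10 UTC (Dec 19).
Thornfield is UTC+12:45, so local arrival = 04:10 + 12:45 = 16:55 on Dec 19.
Layover = 01:40 − 16:55 (+1 day) = 8 hours 45 minutes.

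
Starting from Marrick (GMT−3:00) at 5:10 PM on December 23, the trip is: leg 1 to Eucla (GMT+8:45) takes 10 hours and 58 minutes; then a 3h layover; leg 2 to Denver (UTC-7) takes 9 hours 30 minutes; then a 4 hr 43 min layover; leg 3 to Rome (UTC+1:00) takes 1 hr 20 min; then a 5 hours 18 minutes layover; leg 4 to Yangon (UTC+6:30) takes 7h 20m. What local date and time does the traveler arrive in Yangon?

Convert departure to UTC: 5:10 PM + 3:00 = 8:10 PM UTC on Dec 23.
Add 10 hours 58 minutes leg 1 → 7:08 AM UTC (Dec 24).
Add 3 hours layover in Eucla → 10:08 AM UTC.
Add 9 hours 30 minutes leg 2 → 7:38 PM UTC.
Add 4 hours 43 minutes layover in Denver → 12:21 AM UTC (Dec 25).
Add 1 hour and 20 minutes leg 3 → 1:41 AM UTC.
Add 5 hours and 18 minutes layover in Rome → 6:59 AM UTC.
Add 7 hours and 20 minutes leg 4 → 2:19 PM UTC.
Yangon is UTC+6:30, so local arrival = 2:19 PM + 6:30 = 8:49 PM on Dec 25.

8:49 PM on December 25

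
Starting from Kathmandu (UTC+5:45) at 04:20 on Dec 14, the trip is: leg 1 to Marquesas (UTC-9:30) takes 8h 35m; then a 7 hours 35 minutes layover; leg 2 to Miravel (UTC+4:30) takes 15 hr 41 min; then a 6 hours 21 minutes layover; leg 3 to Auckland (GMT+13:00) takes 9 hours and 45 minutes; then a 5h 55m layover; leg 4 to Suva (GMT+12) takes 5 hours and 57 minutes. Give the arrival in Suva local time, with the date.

22:24 on Dec 16

Convert departure to UTC: 04:20 − 5:45 = 22:35 UTC on Dec 13.
Add 8 hours and 35 minutes leg 1 → 07:10 UTC (Dec 14).
Add 7 hours and 35 minutes layover in Marquesas → 14:45 UTC.
Add 15 hours 41 minutes leg 2 → 06:26 UTC (Dec 15).
Add 6 hours 21 minutes layover in Miravel → 12:47 UTC.
Add 9 hours 45 minutes leg 3 → 22:32 UTC.
Add 5 hours 55 minutes layover in Auckland → 04:27 UTC (Dec 16).
Add 5 hours and 57 minutes leg 4 → 10:24 UTC.
Suva is UTC+12:00, so local arrival = 10:24 + 12:00 = 22:24 on Dec 16.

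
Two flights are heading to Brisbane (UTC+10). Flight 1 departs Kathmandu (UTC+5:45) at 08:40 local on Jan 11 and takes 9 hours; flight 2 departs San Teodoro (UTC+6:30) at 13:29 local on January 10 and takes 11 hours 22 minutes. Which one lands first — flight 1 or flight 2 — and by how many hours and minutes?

the second, by 17 hours 34 minutes

Flight 1 in UTC: 08:40 − 5:45 = 02:55 on Jan 11.
+9 hours → arrive 11:55 UTC on Jan 11.
Flight 2 in UTC: 13:29 − 6:30 = 06:59 on Jan 10.
+11 hours 22 minutes → arrive 18:21 UTC on Jan 10.
Flight 2 lands earlier by 17 hours 34 minutes.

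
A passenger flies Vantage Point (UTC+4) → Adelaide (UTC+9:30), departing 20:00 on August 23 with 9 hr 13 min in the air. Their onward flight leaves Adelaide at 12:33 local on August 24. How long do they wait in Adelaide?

Convert departure to UTC: 20:00 − 4:00 = 16:00 UTC on Aug 23.
Add 9 hours 13 minutes flight time → 01:13 UTC (Aug 24).
Adelaide is UTC+9:30, so local arrival = 01:13 + 9:30 = 10:43 on Aug 24.
Layover = 12:33 − 10:43 = 1 hour 50 minutes.

1 hour 50 minutes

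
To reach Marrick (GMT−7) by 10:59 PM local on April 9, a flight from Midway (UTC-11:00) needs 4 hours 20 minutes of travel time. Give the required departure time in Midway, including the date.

Target arrival in UTC: 10:59 PM + 7:00 = 5:59 AM on Apr 10.
Subtract 4 hours and 20 minutes → departure 1:39 AM UTC on Apr 10.
Midway is UTC−11:00: 1:39 AM − 11:00 = 2:39 PM on Apr 9.

2:39 PM on April 9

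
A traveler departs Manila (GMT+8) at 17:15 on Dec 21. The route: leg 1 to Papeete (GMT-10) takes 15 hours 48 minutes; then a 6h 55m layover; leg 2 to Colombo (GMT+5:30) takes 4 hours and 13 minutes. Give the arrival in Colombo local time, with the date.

17:41 on December 22

Convert departure to UTC: 17:15 − 8:00 = 09:15 UTC on Dec 21.
Add 15 hours 48 minutes leg 1 → 01:03 UTC (Dec 22).
Add 6 hours 55 minutes layover in Papeete → 07:58 UTC.
Add 4 hours and 13 minutes leg 2 → 12:11 UTC.
Colombo is UTC+5:30, so local arrival = 12:11 + 5:30 = 17:41 on Dec 22.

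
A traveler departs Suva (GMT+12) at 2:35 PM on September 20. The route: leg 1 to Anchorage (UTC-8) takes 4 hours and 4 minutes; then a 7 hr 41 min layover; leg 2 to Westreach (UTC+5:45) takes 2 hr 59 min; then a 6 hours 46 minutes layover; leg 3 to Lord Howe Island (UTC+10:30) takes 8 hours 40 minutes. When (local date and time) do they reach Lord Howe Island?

7:15 PM on Sep 21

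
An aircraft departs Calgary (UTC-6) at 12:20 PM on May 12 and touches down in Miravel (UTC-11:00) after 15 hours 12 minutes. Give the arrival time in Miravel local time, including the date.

10:32 PM on May 12

Miravel is 5:00 behind Calgary.
After 15 hours 12 minutes it is 3:32 AM (May 13) in Calgary.
Shift by the zone difference: 3:32 AM − 5:00 = 10:32 PM on May 12 in Miravel.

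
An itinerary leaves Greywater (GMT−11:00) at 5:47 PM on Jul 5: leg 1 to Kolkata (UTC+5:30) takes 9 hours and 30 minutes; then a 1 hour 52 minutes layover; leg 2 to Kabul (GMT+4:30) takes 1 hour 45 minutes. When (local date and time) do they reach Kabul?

10:24 PM on Jul 6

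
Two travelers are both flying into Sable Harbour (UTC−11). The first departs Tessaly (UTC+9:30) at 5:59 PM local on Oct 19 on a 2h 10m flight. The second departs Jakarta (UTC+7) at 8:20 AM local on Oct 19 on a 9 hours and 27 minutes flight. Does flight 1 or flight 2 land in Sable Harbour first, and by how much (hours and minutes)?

Flight 1 in UTC: 5:59 PM − 9:30 = 8:29 AM on Oct 19.
+2 hours and 10 minutes → arrive 10:39 AM UTC on Oct 19.
Flight 2 in UTC: 8:20 AM − 7:00 = 1:20 AM on Oct 19.
+9 hours 27 minutes → arrive 10:47 AM UTC on Oct 19.
Flight 1 lands earlier by 8 minutes.

the first, by 8 minutes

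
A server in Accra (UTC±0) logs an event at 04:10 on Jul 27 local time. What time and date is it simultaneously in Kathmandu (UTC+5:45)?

09:55 on July 27

Accra is UTC+0 so that is 04:10 UTC.
Kathmandu is UTC+5:45: 04:10 + 5:45 = 09:55 on Jul 27.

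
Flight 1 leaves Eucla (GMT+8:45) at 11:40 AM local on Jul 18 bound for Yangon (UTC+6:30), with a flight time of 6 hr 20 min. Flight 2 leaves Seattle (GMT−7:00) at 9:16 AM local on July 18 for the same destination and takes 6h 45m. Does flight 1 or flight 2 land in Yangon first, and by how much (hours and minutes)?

the first, by 13 hours 46 minutes

Flight 1 in UTC: 11:40 AM − 8:45 = 2:55 AM on Jul 18.
+6 hours and 20 minutes → arrive 9:15 AM UTC on Jul 18.
Flight 2 in UTC: 9:16 AM + 7:00 = 4:16 PM on Jul 18.
+6 hours and 45 minutes → arrive 11:01 PM UTC on Jul 18.
Flight 1 lands earlier by 13 hours 46 minutes.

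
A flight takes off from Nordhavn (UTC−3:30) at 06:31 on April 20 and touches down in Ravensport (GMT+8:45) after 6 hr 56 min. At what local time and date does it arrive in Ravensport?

Convert departure to UTC: 06:31 + 3:30 = 10:01 UTC on Apr 20.
Add 6 hours 56 minutes travel time → 16:57 UTC.
Ravensport is UTC+8:45, so local arrival = 16:57 + 8:45 = 01:42 on Apr 21.

01:42 on Apr 21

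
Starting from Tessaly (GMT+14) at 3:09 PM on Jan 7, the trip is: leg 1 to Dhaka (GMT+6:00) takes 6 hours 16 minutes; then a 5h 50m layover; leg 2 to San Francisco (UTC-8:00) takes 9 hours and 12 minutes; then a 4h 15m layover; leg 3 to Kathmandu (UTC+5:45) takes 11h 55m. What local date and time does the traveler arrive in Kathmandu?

Convert departure to UTC: 3:09 PM − 14:00 = 1:09 AM UTC on Jan 7.
Add 6 hours and 16 minutes leg 1 → 7:25 AM UTC.
Add 5 hours and 50 minutes layover in Dhaka → 1:15 PM UTC.
Add 9 hours 12 minutes leg 2 → 10:27 PM UTC.
Add 4 hours 15 minutes layover in San Francisco → 2:42 AM UTC (Jan 8).
Add 11 hours and 55 minutes leg 3 → 2:37 PM UTC.
Kathmandu is UTC+5:45, so local arrival = 2:37 PM + 5:45 = 8:22 PM on Jan 8.

8:22 PM on Jan 8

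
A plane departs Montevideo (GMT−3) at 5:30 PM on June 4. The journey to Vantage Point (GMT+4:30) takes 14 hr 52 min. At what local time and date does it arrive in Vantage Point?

Convert departure to UTC: 5:30 PM + 3:00 = 8:30 PM UTC on Jun 4.
Add 14 hours 52 minutes travel time → 11:22 AM UTC (Jun 5).
Vantage Point is UTC+4:30, so local arrival = 11:22 AM + 4:30 = 3:52 PM on Jun 5.

3:52 PM on June 5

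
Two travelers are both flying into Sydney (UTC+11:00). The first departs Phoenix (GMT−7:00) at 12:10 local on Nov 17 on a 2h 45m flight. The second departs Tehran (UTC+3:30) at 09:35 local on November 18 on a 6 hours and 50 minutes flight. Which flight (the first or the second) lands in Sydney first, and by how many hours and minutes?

the first, by 15 hours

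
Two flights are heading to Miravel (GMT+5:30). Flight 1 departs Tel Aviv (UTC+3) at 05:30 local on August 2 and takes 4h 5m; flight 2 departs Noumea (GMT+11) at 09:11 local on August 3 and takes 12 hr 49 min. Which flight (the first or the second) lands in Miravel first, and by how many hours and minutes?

the first, by 28 hours 25 minutes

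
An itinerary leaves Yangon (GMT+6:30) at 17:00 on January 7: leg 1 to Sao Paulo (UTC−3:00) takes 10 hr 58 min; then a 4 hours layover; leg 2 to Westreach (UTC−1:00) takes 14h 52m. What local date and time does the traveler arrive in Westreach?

Convert departure to UTC: 17:00 − 6:30 = 10:30 UTC on Jan 7.
Add 10 hours 58 minutes leg 1 → 21:28 UTC.
Add 4 hours layover in Sao Paulo → 01:28 UTC (Jan 8).
Add 14 hours and 52 minutes leg 2 → 16:20 UTC.
Westreach is UTC−1:00, so local arrival = 16:20 − 1:00 = 15:20 on Jan 8.

15:20 on Jan 8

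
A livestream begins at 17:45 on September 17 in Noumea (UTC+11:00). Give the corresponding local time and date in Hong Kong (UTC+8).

In UTC: 17:45 − 11:00 = 06:45 on Sep 17.
Hong Kong is UTC+8:00: 06:45 + 8:00 = 14:45 on Sep 17.

14:45 on September 17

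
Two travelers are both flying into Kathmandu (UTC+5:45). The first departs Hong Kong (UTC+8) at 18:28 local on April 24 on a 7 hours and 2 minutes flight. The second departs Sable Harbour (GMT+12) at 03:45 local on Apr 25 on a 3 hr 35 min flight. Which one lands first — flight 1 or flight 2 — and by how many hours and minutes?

Flight 1 in UTC: 18:28 − 8:00 = 10:28 on Apr 24.
+7 hours and 2 minutes → arrive 17:30 UTC on Apr 24.
Flight 2 in UTC: 03:45 − 12:00 = 15:45 on Apr 24.
+3 hours and 35 minutes → arrive 19:20 UTC on Apr 24.
Flight 1 lands earlier by 1 hour 50 minutes.

the first, by 1 hour 50 minutes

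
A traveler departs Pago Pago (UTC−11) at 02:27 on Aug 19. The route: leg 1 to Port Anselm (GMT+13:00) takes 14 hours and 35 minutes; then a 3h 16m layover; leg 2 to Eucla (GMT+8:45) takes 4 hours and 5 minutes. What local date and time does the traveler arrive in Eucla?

20:08 on August 20

Convert departure to UTC: 02:27 + 11:00 = 13:27 UTC on Aug 19.
Add 14 hours and 35 minutes leg 1 → 04:02 UTC (Aug 20).
Add 3 hours 16 minutes layover in Port Anselm → 07:18 UTC.
Add 4 hours 5 minutes leg 2 → 11:23 UTC.
Eucla is UTC+8:45, so local arrival = 11:23 + 8:45 = 20:08 on Aug 20.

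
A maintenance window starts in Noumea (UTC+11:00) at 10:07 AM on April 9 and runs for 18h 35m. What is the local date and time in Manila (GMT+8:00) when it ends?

Manila is 3:00 behind Noumea.
After 18 hours and 35 minutes it is 4:42 AM (Apr 10) in Noumea.
Shift by the zone difference: 4:42 AM − 3:00 = 1:42 AM on Apr 10 in Manila.

1:42 AM on Apr 10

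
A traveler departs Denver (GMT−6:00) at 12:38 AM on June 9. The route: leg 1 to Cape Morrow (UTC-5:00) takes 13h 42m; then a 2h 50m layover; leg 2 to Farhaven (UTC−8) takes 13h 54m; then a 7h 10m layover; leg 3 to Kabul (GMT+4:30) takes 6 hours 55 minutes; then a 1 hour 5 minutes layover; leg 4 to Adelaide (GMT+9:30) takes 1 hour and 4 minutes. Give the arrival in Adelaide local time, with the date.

2:48 PM on June 11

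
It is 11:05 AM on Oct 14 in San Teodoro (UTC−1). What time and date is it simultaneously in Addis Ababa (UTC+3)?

3:05 PM on October 14

Addis Ababa is 4:00 ahead of San Teodoro.
Shift by the zone difference: 11:05 AM + 4:00 = 3:05 PM on Oct 14 in Addis Ababa.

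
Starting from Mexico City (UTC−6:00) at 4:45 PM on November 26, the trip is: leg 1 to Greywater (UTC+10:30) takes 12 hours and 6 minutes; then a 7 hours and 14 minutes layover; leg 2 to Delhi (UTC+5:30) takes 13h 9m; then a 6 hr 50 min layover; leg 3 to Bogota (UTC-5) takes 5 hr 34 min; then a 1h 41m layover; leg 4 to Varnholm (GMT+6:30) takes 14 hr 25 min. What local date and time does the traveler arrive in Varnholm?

6:14 PM on November 29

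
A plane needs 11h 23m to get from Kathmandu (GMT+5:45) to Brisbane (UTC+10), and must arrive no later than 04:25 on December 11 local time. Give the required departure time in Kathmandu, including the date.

Target arrival in UTC: 04:25 − 10:00 = 18:25 on Dec 10.
Subtract 11 hours 23 minutes → departure 07:02 UTC on Dec 10.
Kathmandu is UTC+5:45: 07:02 + 5:45 = 12:47 on Dec 10.

12:47 on December 10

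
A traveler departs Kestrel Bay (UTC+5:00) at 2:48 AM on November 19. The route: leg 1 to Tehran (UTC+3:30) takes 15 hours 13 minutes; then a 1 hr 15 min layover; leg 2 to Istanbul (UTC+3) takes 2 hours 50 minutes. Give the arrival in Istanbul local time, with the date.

8:06 PM on November 19

Convert departure to UTC: 2:48 AM − 5:00 = 9:48 PM UTC on Nov 18.
Add 15 hours and 13 minutes leg 1 → 1:01 PM UTC (Nov 19).
Add 1 hour 15 minutes layover in Tehran → 2:16 PM UTC.
Add 2 hours 50 minutes leg 2 → 5:06 PM UTC.
Istanbul is UTC+3:00, so local arrival = 5:06 PM + 3:00 = 8:06 PM on Nov 19.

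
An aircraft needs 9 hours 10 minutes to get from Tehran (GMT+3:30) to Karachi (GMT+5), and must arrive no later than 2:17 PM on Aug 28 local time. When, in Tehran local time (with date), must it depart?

3:37 AM on Aug 28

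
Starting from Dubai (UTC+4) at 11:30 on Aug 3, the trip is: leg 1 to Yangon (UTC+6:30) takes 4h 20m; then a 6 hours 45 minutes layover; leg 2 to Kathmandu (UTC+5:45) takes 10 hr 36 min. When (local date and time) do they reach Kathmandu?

10:56 on August 4

Convert departure to UTC: 11:30 − 4:00 = 07:30 UTC on Aug 3.
Add 4 hours and 20 minutes leg 1 → 11:50 UTC.
Add 6 hours and 45 minutes layover in Yangon → 18:35 UTC.
Add 10 hours and 36 minutes leg 2 → 05:11 UTC (Aug 4).
Kathmandu is UTC+5:45, so local arrival = 05:11 + 5:45 = 10:56 on Aug 4.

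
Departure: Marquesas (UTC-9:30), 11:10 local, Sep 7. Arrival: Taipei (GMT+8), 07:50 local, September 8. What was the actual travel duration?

Departure in UTC: 11:10 + 9:30 = 20:40 on Sep 7.
Arrival in UTC: 07:50 − 8:00 = 23:50 on Sep 7.
Elapsed = 23:50 − 20:40 = 3 hours 10 minutes.

3 hours 10 minutes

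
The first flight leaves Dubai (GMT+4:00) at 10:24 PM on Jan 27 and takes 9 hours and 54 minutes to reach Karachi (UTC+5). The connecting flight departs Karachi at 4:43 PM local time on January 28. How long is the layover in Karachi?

7 hours 25 minutes

Convert departure to UTC: 10:24 PM − 4:00 = 6:24 PM UTC on Jan 27.
Add 9 hours and 54 minutes flight time → 4:18 AM UTC (Jan 28).
Karachi is UTC+5:00, so local arrival = 4:18 AM + 5:00 = 9:18 AM on Jan 28.
Layover = 4:43 PM − 9:18 AM = 7 hours 25 minutes.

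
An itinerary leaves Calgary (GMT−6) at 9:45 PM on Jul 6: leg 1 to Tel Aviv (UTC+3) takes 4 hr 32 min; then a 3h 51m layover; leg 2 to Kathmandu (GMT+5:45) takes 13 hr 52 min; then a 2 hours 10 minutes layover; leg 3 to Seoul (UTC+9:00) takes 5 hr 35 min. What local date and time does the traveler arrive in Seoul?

Convert departure to UTC: 9:45 PM + 6:00 = 3:45 AM UTC on Jul 7.
Add 4 hours and 32 minutes leg 1 → 8:17 AM UTC.
Add 3 hours and 51 minutes layover in Tel Aviv → 12:08 PM UTC.
Add 13 hours 52 minutes leg 2 → 2:00 AM UTC (Jul 8).
Add 2 hours 10 minutes layover in Kathmandu → 4:10 AM UTC.
Add 5 hours 35 minutes leg 3 → 9:45 AM UTC.
Seoul is UTC+9:00, so local arrival = 9:45 AM + 9:00 = 6:45 PM on Jul 8.

6:45 PM on Jul 8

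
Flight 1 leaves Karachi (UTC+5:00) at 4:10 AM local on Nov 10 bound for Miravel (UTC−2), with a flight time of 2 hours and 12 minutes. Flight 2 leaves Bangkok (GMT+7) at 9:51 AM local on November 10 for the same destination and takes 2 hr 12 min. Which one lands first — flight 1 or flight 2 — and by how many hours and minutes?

the first, by 3 hours 41 minutes

Flight 1 in UTC: 4:10 AM − 5:00 = 11:10 PM on Nov 9.
+2 hours 12 minutes → arrive 1:22 AM UTC on Nov 10.
Flight 2 in UTC: 9:51 AM − 7:00 = 2:51 AM on Nov 10.
+2 hours 12 minutes → arrive 5:03 AM UTC on Nov 10.
Flight 1 lands earlier by 3 hours 41 minutes.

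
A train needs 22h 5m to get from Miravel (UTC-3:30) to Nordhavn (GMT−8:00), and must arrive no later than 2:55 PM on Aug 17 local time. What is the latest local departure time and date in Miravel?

Target arrival in UTC: 2:55 PM + 8:00 = 10:55 PM on Aug 17.
Subtract 22 hours and 5 minutes → departure 12:50 AM UTC on Aug 17.
Miravel is UTC−3:30: 12:50 AM − 3:30 = 9:20 PM on Aug 16.

9:20 PM on August 16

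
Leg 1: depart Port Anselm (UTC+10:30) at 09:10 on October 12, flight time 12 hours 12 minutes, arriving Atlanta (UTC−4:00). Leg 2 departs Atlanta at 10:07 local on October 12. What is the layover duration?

3 hours 15 minutes

Convert departure to UTC: 09:10 − 10:30 = 22:40 UTC on Oct 11.
Add 12 hours 12 minutes flight time → 10:52 UTC (Oct 12).
Atlanta is UTC−4:00, so local arrival = 10:52 − 4:00 = 06:52 on Oct 12.
Layover = 10:07 − 06:52 = 3 hours 15 minutes.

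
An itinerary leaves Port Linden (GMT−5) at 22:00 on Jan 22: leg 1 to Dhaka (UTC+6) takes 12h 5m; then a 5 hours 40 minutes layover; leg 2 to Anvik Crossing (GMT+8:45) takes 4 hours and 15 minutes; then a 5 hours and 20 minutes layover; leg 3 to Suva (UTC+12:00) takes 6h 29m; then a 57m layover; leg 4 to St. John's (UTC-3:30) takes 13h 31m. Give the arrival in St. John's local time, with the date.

23:47 on January 24

Convert departure to UTC: 22:00 + 5:00 = 03:00 UTC on Jan 23.
Add 12 hours 5 minutes leg 1 → 15:05 UTC.
Add 5 hours and 40 minutes layover in Dhaka → 20:45 UTC.
Add 4 hours 15 minutes leg 2 → 01:00 UTC (Jan 24).
Add 5 hours 20 minutes layover in Anvik Crossing → 06:20 UTC.
Add 6 hours and 29 minutes leg 3 → 12:49 UTC.
Add 57 minutes layover in Suva → 13:46 UTC.
Add 13 hours 31 minutes leg 4 → 03:17 UTC (Jan 25).
St. John's is UTC−3:30, so local arrival = 03:17 − 3:30 = 23:47 on Jan 24.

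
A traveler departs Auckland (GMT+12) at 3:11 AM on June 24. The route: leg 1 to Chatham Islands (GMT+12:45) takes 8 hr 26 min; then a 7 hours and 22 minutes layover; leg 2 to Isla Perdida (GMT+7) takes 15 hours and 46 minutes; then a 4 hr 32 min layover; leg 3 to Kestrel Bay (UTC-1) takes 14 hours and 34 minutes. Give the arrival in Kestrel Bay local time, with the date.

4:51 PM on June 25

Convert departure to UTC: 3:11 AM − 12:00 = 3:11 PM UTC on Jun 23.
Add 8 hours 26 minutes leg 1 → 11:37 PM UTC.
Add 7 hours and 22 minutes layover in Chatham Islands → 6:59 AM UTC (Jun 24).
Add 15 hours and 46 minutes leg 2 → 10:45 PM UTC.
Add 4 hours and 32 minutes layover in Isla Perdida → 3:17 AM UTC (Jun 25).
Add 14 hours 34 minutes leg 3 → 5:51 PM UTC.
Kestrel Bay is UTC−1:00, so local arrival = 5:51 PM − 1:00 = 4:51 PM on Jun 25.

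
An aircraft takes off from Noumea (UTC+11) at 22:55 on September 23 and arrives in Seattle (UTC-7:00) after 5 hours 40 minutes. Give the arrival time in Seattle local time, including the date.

10:35 on September 23

Convert departure to UTC: 22:55 − 11:00 = 11:55 UTC on Sep 23.
Add 5 hours 40 minutes travel time → 17:35 UTC.
Seattle is UTC−7:00, so local arrival = 17:35 − 7:00 = 10:35 on Sep 23.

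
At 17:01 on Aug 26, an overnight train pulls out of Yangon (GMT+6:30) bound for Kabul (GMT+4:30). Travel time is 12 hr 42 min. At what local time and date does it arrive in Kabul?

Convert departure to UTC: 17:01 − 6:30 = 10:31 UTC on Aug 26.
Add 12 hours and 42 minutes travel time → 23:13 UTC.
Kabul is UTC+4:30, so local arrival = 23:13 + 4:30 = 03:43 on Aug 27.

03:43 on August 27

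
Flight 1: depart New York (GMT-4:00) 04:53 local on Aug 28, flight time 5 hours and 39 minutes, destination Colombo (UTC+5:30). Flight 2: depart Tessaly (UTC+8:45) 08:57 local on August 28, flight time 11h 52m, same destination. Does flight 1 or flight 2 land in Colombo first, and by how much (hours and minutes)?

Flight 1 in UTC: 04:53 + 4:00 = 08:53 on Aug 28.
+5 hours 39 minutes → arrive 14:32 UTC on Aug 28.
Flight 2 in UTC: 08:57 − 8:45 = 00:12 on Aug 28.
+11 hours 52 minutes → arrive 12:04 UTC on Aug 28.
Flight 2 lands earlier by 2 hours 28 minutes.

the second, by 2 hours 28 minutes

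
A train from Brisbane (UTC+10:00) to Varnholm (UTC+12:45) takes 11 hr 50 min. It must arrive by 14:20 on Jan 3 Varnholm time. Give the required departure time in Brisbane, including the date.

23:45 on Jan 2

Target arrival in UTC: 14:20 − 12:45 = 01:35 on Jan 3.
Subtract 11 hours 50 minutes → departure 13:45 UTC on Jan 2.
Brisbane is UTC+10:00: 13:45 + 10:00 = 23:45 on Jan 2.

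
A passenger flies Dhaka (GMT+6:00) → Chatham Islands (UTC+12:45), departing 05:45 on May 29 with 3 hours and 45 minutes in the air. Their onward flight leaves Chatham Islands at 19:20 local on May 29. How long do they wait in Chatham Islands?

3 hours 5 minutes

Convert departure to UTC: 05:45 − 6:00 = 23:45 UTC on May 28.
Add 3 hours 45 minutes flight time → 03:30 UTC (May 29).
Chatham Islands is UTC+12:45, so local arrival = 03:30 + 12:45 = 16:15 on May 29.
Layover = 19:20 − 16:15 = 3 hours 5 minutes.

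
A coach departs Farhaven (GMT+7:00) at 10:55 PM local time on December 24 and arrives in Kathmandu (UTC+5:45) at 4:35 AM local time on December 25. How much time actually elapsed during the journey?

Departure in UTC: 10:55 PM − 7:00 = 3:55 PM on Dec 24.
Arrival in UTC: 4:35 AM − 5:45 = 10:50 PM on Dec 24.
Elapsed = 10:50 PM − 3:55 PM = 6 hours 55 minutes.

6 hours 55 minutes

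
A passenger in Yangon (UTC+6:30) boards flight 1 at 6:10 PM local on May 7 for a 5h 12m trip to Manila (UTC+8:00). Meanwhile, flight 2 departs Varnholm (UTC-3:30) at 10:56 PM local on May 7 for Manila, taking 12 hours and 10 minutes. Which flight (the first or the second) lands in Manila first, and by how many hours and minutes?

Flight 1 in UTC: 6:10 PM − 6:30 = 11:40 AM on May 7.
+5 hours 12 minutes → arrive 4:52 PM UTC on May 7.
Flight 2 in UTC: 10:56 PM + 3:30 = 2:26 AM on May 8.
+12 hours and 10 minutes → arrive 2:36 PM UTC on May 8.
Flight 1 lands earlier by 21 hours 44 minutes.

the first, by 21 hours 44 minutes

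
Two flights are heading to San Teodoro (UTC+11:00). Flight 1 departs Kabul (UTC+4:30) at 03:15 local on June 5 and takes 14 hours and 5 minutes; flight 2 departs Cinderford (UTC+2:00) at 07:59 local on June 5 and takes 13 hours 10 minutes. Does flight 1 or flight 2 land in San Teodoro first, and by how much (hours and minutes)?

the first, by 6 hours 19 minutes

Flight 1 in UTC: 03:15 − 4:30 = 22:45 on Jun 4.
+14 hours and 5 minutes → arrive 12:50 UTC on Jun 5.
Flight 2 in UTC: 07:59 − 2:00 = 05:59 on Jun 5.
+13 hours 10 minutes → arrive 19:09 UTC on Jun 5.
Flight 1 lands earlier by 6 hours 19 minutes.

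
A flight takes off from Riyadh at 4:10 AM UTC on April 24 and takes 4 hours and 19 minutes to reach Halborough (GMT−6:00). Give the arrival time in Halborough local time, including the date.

2:29 AM on April 24

Departure is given in UTC: 4:10 AM on Apr 24.
Add 4 hours and 19 minutes → 8:29 AM UTC.
Halborough is UTC−6:00: 8:29 AM − 6:00 = 2:29 AM on Apr 24.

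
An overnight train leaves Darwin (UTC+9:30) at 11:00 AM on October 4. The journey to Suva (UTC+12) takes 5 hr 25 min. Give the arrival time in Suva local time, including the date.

6:55 PM on Oct 4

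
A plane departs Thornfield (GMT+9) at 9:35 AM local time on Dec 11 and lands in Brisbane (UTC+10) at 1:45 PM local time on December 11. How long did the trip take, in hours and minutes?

Brisbane is 1:00 ahead of Thornfield.
Clock-face elapsed time (ignoring zones) is 4 hours 10 minutes.
Actual elapsed = 4 hours 10 minutes − 1:00 = 3 hours 10 minutes.

3 hours 10 minutes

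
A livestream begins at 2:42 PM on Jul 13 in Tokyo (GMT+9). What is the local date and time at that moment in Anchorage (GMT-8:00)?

Anchorage is 17:00 behind Tokyo.
Shift by the zone difference: 2:42 PM − 17:00 = 9:42 PM on Jul 12 in Anchorage.

9:42 PM on Jul 12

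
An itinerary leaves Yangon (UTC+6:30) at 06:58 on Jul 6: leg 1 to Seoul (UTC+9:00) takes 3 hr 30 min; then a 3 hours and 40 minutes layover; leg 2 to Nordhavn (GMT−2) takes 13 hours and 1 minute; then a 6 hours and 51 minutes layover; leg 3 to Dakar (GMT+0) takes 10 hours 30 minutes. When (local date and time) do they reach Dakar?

14:00 on July 7

Convert departure to UTC: 06:58 − 6:30 = 00:28 UTC on Jul 6.
Add 3 hours and 30 minutes leg 1 → 03:58 UTC.
Add 3 hours and 40 minutes layover in Seoul → 07:38 UTC.
Add 13 hours and 1 minute leg 2 → 20:39 UTC.
Add 6 hours 51 minutes layover in Nordhavn → 03:30 UTC (Jul 7).
Add 10 hours 30 minutes leg 3 → 14:00 UTC.
Dakar is UTC+0, so local arrival is the same: 14:00 on Jul 7.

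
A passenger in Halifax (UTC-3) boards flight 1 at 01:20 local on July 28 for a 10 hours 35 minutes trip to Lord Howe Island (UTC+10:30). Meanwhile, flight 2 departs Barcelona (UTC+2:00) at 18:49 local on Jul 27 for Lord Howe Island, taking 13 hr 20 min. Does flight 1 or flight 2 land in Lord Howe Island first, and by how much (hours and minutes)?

the second, by 8 hours 46 minutes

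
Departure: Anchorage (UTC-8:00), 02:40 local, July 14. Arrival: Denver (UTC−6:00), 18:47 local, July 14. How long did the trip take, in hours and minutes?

Departure in UTC: 02:40 + 8:00 = 10:40 on Jul 14.
Arrival in UTC: 18:47 + 6:00 = 00:47 on Jul 15.
Elapsed = 00:47 − 10:40 (+1 day) = 14 hours 7 minutes.

14 hours 7 minutes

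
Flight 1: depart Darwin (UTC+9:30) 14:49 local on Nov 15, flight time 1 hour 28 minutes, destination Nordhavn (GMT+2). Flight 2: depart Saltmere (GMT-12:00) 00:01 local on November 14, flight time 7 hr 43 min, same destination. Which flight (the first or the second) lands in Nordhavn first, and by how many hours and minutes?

the second, by 11 hours 3 minutes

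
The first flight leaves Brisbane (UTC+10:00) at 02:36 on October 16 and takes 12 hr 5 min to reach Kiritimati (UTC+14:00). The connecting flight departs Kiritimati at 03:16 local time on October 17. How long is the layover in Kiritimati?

8 hours 35 minutes

Convert departure to UTC: 02:36 − 10:00 = 16:36 UTC on Oct 15.
Add 12 hours and 5 minutes flight time → 04:41 UTC (Oct 16).
Kiritimati is UTC+14:00, so local arrival = 04:41 + 14:00 = 18:41 on Oct 16.
Layover = 03:16 − 18:41 (+1 day) = 8 hours 35 minutes.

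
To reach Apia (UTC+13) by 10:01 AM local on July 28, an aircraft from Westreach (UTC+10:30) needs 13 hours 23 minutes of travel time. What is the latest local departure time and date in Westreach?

Target arrival in UTC: 10:01 AM − 13:00 = 9:01 PM on Jul 27.
Subtract 13 hours 23 minutes → departure 7:38 AM UTC on Jul 27.
Westreach is UTC+10:30: 7:38 AM + 10:30 = 6:08 PM on Jul 27.

6:08 PM on July 27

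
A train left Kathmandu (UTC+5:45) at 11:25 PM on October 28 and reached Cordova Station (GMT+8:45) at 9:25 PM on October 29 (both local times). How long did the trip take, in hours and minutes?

Cordova Station is 3:00 ahead of Kathmandu.
Clock-face elapsed time (ignoring zones) is 22 hours.
Actual elapsed = 22 hours − 3:00 = 19 hours.

19 hours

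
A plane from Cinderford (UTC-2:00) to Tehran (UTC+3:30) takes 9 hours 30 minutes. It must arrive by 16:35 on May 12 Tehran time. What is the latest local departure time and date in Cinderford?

Target arrival in UTC: 16:35 − 3:30 = 13:05 on May 12.
Subtract 9 hours and 30 minutes → departure 03:35 UTC on May 12.
Cinderford is UTC−2:00: 03:35 − 2:00 = 01:35 on May 12.

01:35 on May 12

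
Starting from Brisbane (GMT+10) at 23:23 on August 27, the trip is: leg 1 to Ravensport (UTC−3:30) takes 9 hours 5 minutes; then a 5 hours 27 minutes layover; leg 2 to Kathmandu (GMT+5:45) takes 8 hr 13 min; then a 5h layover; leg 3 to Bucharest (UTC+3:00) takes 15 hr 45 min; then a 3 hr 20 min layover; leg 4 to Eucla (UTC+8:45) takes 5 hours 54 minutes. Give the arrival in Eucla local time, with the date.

02:52 on Aug 30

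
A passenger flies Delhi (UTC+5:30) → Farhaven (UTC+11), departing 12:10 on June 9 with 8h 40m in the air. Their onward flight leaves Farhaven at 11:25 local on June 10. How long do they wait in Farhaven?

Convert departure to UTC: 12:10 − 5:30 = 06:40 UTC on Jun 9.
Add 8 hours 40 minutes flight time → 15:20 UTC.
Farhaven is UTC+11:00, so local arrival = 15:20 + 11:00 = 02:20 on Jun 10.
Layover = 11:25 − 02:20 = 9 hours 5 minutes.

9 hours 5 minutes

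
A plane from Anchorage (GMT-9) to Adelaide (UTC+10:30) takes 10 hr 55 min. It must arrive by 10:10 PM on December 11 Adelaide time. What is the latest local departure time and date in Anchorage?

3:45 PM on December 10

Target arrival in UTC: 10:10 PM − 10:30 = 11:40 AM on Dec 11.
Subtract 10 hours and 55 minutes → departure 12:45 AM UTC on Dec 11.
Anchorage is UTC−9:00: 12:45 AM − 9:00 = 3:45 PM on Dec 10.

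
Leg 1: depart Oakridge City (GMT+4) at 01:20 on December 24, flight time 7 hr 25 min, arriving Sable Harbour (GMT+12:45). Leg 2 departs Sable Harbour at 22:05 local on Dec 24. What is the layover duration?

4 hours 35 minutes

Convert departure to UTC: 01:20 − 4:00 = 21:20 UTC on Dec 23.
Add 7 hours 25 minutes flight time → 04:45 UTC (Dec 24).
Sable Harbour is UTC+12:45, so local arrival = 04:45 + 12:45 = 17:30 on Dec 24.
Layover = 22:05 − 17:30 = 4 hours 35 minutes.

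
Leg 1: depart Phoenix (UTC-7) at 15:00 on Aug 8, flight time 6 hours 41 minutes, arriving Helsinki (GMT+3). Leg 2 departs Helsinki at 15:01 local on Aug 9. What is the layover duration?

Convert departure to UTC: 15:00 + 7:00 = 22:00 UTC on Aug 8.
Add 6 hours 41 minutes flight time → 04:41 UTC (Aug 9).
Helsinki is UTC+3:00, so local arrival = 04:41 + 3:00 = 07:41 on Aug 9.
Layover = 15:01 − 07:41 = 7 hours 20 minutes.

7 hours 20 minutes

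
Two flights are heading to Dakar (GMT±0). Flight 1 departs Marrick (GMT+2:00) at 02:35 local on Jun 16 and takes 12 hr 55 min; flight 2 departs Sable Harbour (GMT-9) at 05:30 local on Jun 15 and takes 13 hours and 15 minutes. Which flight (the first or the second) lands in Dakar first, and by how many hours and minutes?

Flight 1 in UTC: 02:35 − 2:00 = 00:35 on Jun 16.
+12 hours 55 minutes → arrive 13:30 UTC on Jun 16.
Flight 2 in UTC: 05:30 + 9:00 = 14:30 on Jun 15.
+13 hours 15 minutes → arrive 03:45 UTC on Jun 16.
Flight 2 lands earlier by 9 hours 45 minutes.

the second, by 9 hours 45 minutes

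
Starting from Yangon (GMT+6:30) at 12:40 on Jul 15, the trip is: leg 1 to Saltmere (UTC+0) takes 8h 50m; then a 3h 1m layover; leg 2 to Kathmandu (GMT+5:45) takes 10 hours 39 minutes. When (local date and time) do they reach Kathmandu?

Convert departure to UTC: 12:40 − 6:30 = 06:10 UTC on Jul 15.
Add 8 hours 50 minutes leg 1 → 15:00 UTC.
Add 3 hours and 1 minute layover in Saltmere → 18:01 UTC.
Add 10 hours 39 minutes leg 2 → 04:40 UTC (Jul 16).
Kathmandu is UTC+5:45, so local arrival = 04:40 + 5:45 = 10:25 on Jul 16.

10:25 on July 16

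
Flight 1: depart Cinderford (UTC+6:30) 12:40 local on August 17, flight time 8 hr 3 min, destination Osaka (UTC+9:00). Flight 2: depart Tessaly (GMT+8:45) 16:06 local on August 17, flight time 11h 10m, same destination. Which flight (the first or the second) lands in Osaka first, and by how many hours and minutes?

the first, by 4 hours 18 minutes

Flight 1 in UTC: 12:40 − 6:30 = 06:10 on Aug 17.
+8 hours 3 minutes → arrive 14:13 UTC on Aug 17.
Flight 2 in UTC: 16:06 − 8:45 = 07:21 on Aug 17.
+11 hours 10 minutes → arrive 18:31 UTC on Aug 17.
Flight 1 lands earlier by 4 hours 18 minutes.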